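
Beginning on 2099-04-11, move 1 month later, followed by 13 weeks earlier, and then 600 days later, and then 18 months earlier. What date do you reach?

Adding 1 month from April 11, 2099:
month 4 + 1 = 5 → May 2099.
Day 11 is valid in May, giving May 11, 2099.
Going back 13 weeks (= 91 days) from May 11, 2099:
Going back 11 days from May 11, 2099 reaches the end of the previous month; 91 − 11 = 80 left.
April 2099 has 30 days: 80 − 30 = 50 left.
March 2099 has 31 days: 50 − 31 = 19 left.
February 2099 has 28 days; 28 − 19 = 9 → February 9, 2099.
Adding 600 days from February 9, 2099:
February has 28 days, so 28 − 9 = 19 days remain after February 9, 2099; 600 − 19 = 581 left.
March 2099 has 31 days: 581 − 31 = 550 left.
April 2099 has 30 days: 550 − 30 = 520 left.
May 2099 has 31 days: 520 − 31 = 489 left.
June 2099 has 30 days: 489 − 30 = 459 left.
July 2099 has 31 days: 459 − 31 = 428 left.
August 2099 has 31 days: 428 − 31 = 397 left.
September 2099 has 30 days: 397 − 30 = 367 left.
October 2099 has 31 days: 367 − 31 = 336 left.
November 2099 has 30 days: 336 − 30 = 306 left.
December 2099 has 31 days: 306 − 31 = 275 left.
January 2100 has 31 days: 275 − 31 = 244 left.
February 2100 has 28 days (2100 is not a leap year (divisible by 100 but not 400)): 244 − 28 = 216 left.
March 2100 has 31 days: 216 − 31 = 185 left.
April 2100 has 30 days: 185 − 30 = 155 left.
May 2100 has 31 days: 155 − 31 = 124 left.
June 2100 has 30 days: 124 − 30 = 94 left.
July 2100 has 31 days: 94 − 31 = 63 left.
August 2100 has 31 days: 63 − 31 = 32 left.
September 2100 has 30 days: 32 − 30 = 2 left.
2 days into October 2100 → October 2, 2100.
Subtracting 18 months from October 2, 2100:
month 10 − 18 = -8, which is month 4 of year 2099 → April 2099.
Day 2 is valid in April, giving April 2, 2099.

April 2, 2099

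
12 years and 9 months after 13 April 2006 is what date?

January 13, 2019

Advancing 12 years and 9 months from April 13, 2006.
+12 years → 2018; month 4 + 9 = 13, which is month 1 of year 2019 → January 2019.
Day 13 is valid in January, giving January 13, 2019.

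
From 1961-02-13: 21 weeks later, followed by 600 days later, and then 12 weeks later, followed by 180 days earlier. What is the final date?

Advancing 21 weeks (= 147 days) from February 13, 1961:
February has 28 days, so 28 − 13 = 15 days remain after February 13, 1961; 147 − 15 = 132 left.
March 1961 has 31 days: 132 − 31 = 101 left.
April 1961 has 30 days: 101 − 30 = 71 left.
May 1961 has 31 days: 71 − 31 = 40 left.
June 1961 has 30 days: 40 − 30 = 10 left.
10 days into July 1961 → July 10, 1961.
Advancing 600 days from July 10, 1961:
July has 31 days, so 31 − 10 = 21 days remain after July 10, 1961; 600 − 21 = 579 left.
August 1961 has 31 days: 579 − 31 = 548 left.
September 1961 has 30 days: 548 − 30 = 518 left.
October 1961 has 31 days: 518 − 31 = 487 left.
November 1961 has 30 days: 487 − 30 = 457 left.
December 1961 has 31 days: 457 − 31 = 426 left.
January 1962 has 31 days: 426 − 31 = 395 left.
February 1962 has 28 days (1962 is not a leap year): 395 − 28 = 367 left.
March 1962 has 31 days: 367 − 31 = 336 left.
April 1962 has 30 days: 336 − 30 = 306 left.
May 1962 has 31 days: 306 − 31 = 275 left.
June 1962 has 30 days: 275 − 30 = 245 left.
July 1962 has 31 days: 245 − 31 = 214 left.
August 1962 has 31 days: 214 − 31 = 183 left.
September 1962 has 30 days: 183 − 30 = 153 left.
October 1962 has 31 days: 153 − 31 = 122 left.
November 1962 has 30 days: 122 − 30 = 92 left.
December 1962 has 31 days: 92 − 31 = 61 left.
January 1963 has 31 days: 61 − 31 = 30 left.
February 1963 has 28 days (1963 is not a leap year): 30 − 28 = 2 left.
2 days into March 1963 → March 2, 1963.
Advancing 12 weeks (= 84 days) from March 2, 1963:
March has 31 days, so 31 − 2 = 29 days remain after March 2, 1963; 84 − 29 = 55 left.
April 1963 has 30 days: 55 − 30 = 25 left.
25 days into May 1963 → May 25, 1963.
Going back 180 days from May 25, 1963:
Going back 25 days from May 25, 1963 reaches the end of the previous month; 180 − 25 = 155 left.
April 1963 has 30 days: 155 − 30 = 125 left.
March 1963 has 31 days: 125 − 31 = 94 left.
February 1963 has 28 days (1963 is not a leap year): 94 − 28 = 66 left.
January 1963 has 31 days: 66 − 31 = 35 left.
December 1962 has 31 days: 35 − 31 = 4 left.
November 1962 has 30 days; 30 − 4 = 26 → November 26, 1962.

November 26, 1962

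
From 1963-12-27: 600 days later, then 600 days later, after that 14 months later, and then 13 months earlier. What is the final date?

May 10, 1967

Advancing 600 days from December 27, 1963:
December has 31 days, so 31 − 27 = 4 days remain after December 27, 1963; 600 − 4 = 596 left.
January 1964 has 31 days: 596 − 31 = 565 left.
February 1964 has 29 days (1964 is a leap year): 565 − 29 = 536 left.
March 1964 has 31 days: 536 − 31 = 505 left.
April 1964 has 30 days: 505 − 30 = 475 left.
May 1964 has 31 days: 475 − 31 = 444 left.
June 1964 has 30 days: 444 − 30 = 414 left.
July 1964 has 31 days: 414 − 31 = 383 left.
August 1964 has 31 days: 383 − 31 = 352 left.
September 1964 has 30 days: 352 − 30 = 322 left.
October 1964 has 31 days: 322 − 31 = 291 left.
November 1964 has 30 days: 291 − 30 = 261 left.
December 1964 has 31 days: 261 − 31 = 230 left.
January 1965 has 31 days: 230 − 31 = 199 left.
February 1965 has 28 days (1965 is not a leap year): 199 − 28 = 171 left.
March 1965 has 31 days: 171 − 31 = 140 left.
April 1965 has 30 days: 140 − 30 = 110 left.
May 1965 has 31 days: 110 − 31 = 79 left.
June 1965 has 30 days: 79 − 30 = 49 left.
July 1965 has 31 days: 49 − 31 = 18 left.
18 days into August 1965 → August 18, 1965.
Adding 600 days from August 18, 1965:
August has 31 days, so 31 − 18 = 13 days remain after August 18, 1965; 600 − 13 = 587 left.
September 1965 has 30 days: 587 − 30 = 557 left.
October 1965 has 31 days: 557 − 31 = 526 left.
November 1965 has 30 days: 526 − 30 = 496 left.
December 1965 has 31 days: 496 − 31 = 465 left.
January 1966 has 31 days: 465 − 31 = 434 left.
February 1966 has 28 days (1966 is not a leap year): 434 − 28 = 406 left.
March 1966 has 31 days: 406 − 31 = 375 left.
April 1966 has 30 days: 375 − 30 = 345 left.
May 1966 has 31 days: 345 − 31 = 314 left.
June 1966 has 30 days: 314 − 30 = 284 left.
July 1966 has 31 days: 284 − 31 = 253 left.
August 1966 has 31 days: 253 − 31 = 222 left.
September 1966 has 30 days: 222 − 30 = 192 left.
October 1966 has 31 days: 192 − 31 = 161 left.
November 1966 has 30 days: 161 − 30 = 131 left.
December 1966 has 31 days: 131 − 31 = 100 left.
January 1967 has 31 days: 100 − 31 = 69 left.
February 1967 has 28 days (1967 is not a leap year): 69 − 28 = 41 left.
March 1967 has 31 days: 41 − 31 = 10 left.
10 days into April 1967 → April 10, 1967.
Advancing 14 months from April 10, 1967:
month 4 + 14 = 18, which is month 6 of year 1968 → June 1968.
Day 10 is valid in June, giving June 10, 1968.
Counting back 13 months from June 10, 1968:
month 6 − 13 = -7, which is month 5 of year 1967 → May 1967.
Day 10 is valid in May, giving May 10, 1967.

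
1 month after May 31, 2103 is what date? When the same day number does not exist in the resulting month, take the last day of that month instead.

Advancing 1 month from May 31, 2103.
month 5 + 1 = 6 → June 2103.
June 2103 has only 30 days and the start was day 31, so the date clamps to June 30, 2103.

June 30, 2103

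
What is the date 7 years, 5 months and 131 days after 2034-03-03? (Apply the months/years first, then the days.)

December 12, 2041

Advancing 7 years, 5 months and 131 days from March 3, 2034: first the month/year part, then the days.
+7 years → 2041; month 3 + 5 = 8 → August 2041.
Day 3 is valid in August, giving August 3, 2041.
Now add 131 days from August 3, 2041.
August has 31 days, so 31 − 3 = 28 days remain after August 3, 2041; 131 − 28 = 103 left.
September 2041 has 30 days: 103 − 30 = 73 left.
October 2041 has 31 days: 73 − 31 = 42 left.
November 2041 has 30 days: 42 − 30 = 12 left.
12 days into December 2041 → December 12, 2041.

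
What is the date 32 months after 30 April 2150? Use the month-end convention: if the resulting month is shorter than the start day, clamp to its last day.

December 30, 2152

Adding 32 months from April 30, 2150.
month 4 + 32 = 36, which is month 12 of year 2152 → December 2152.
Day 30 is valid in December, giving December 30, 2152.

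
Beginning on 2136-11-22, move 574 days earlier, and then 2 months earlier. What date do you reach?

February 28, 2135

Going back 574 days from November 22, 2136:
Going back 22 days from November 22, 2136 reaches the end of the previous month; 574 − 22 = 552 left.
October 2136 has 31 days: 552 − 31 = 521 left.
September 2136 has 30 days: 521 − 30 = 491 left.
August 2136 has 31 days: 491 − 31 = 460 left.
July 2136 has 31 days: 460 − 31 = 429 left.
June 2136 has 30 days: 429 − 30 = 399 left.
May 2136 has 31 days: 399 − 31 = 368 left.
April 2136 has 30 days: 368 − 30 = 338 left.
March 2136 has 31 days: 338 − 31 = 307 left.
February 2136 has 29 days (2136 is a leap year): 307 − 29 = 278 left.
January 2136 has 31 days: 278 − 31 = 247 left.
December 2135 has 31 days: 247 − 31 = 216 left.
November 2135 has 30 days: 216 − 30 = 186 left.
October 2135 has 31 days: 186 − 31 = 155 left.
September 2135 has 30 days: 155 − 30 = 125 left.
August 2135 has 31 days: 125 − 31 = 94 left.
July 2135 has 31 days: 94 − 31 = 63 left.
June 2135 has 30 days: 63 − 30 = 33 left.
May 2135 has 31 days: 33 − 31 = 2 left.
April 2135 has 30 days; 30 − 2 = 28 → April 28, 2135.
Counting back 2 months from April 28, 2135:
month 4 − 2 = 2 → February 2135.
Day 28 is valid in February, giving February 28, 2135.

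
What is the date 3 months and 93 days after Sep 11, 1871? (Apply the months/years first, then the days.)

Adding 3 months and 93 days from September 11, 1871: first the month/year part, then the days.
month 9 + 3 = 12 → December 1871.
Day 11 is valid in December, giving December 11, 1871.
Now add 93 days from December 11, 1871.
December has 31 days, so 31 − 11 = 20 days remain after December 11, 1871; 93 − 20 = 73 left.
January 1872 has 31 days: 73 − 31 = 42 left.
February 1872 has 29 days (1872 is a leap year): 42 − 29 = 13 left.
13 days into March 1872 → March 13, 1872.

March 13, 1872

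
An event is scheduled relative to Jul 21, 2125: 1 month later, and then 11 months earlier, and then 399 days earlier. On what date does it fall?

August 19, 2123

Advancing 1 month from July 21, 2125:
month 7 + 1 = 8 → August 2125.
Day 21 is valid in August, giving August 21, 2125.
Counting back 11 months from August 21, 2125:
month 8 − 11 = -3, which is month 9 of year 2124 → September 2124.
Day 21 is valid in September, giving September 21, 2124.
Counting back 399 days from September 21, 2124:
Going back 21 days from September 21, 2124 reaches the end of the previous month; 399 − 21 = 378 left.
August 2124 has 31 days: 378 − 31 = 347 left.
July 2124 has 31 days: 347 − 31 = 316 left.
June 2124 has 30 days: 316 − 30 = 286 left.
May 2124 has 31 days: 286 − 31 = 255 left.
April 2124 has 30 days: 255 − 30 = 225 left.
March 2124 has 31 days: 225 − 31 = 194 left.
February 2124 has 29 days (2124 is a leap year): 194 − 29 = 165 left.
January 2124 has 31 days: 165 − 31 = 134 left.
December 2123 has 31 days: 134 − 31 = 103 left.
November 2123 has 30 days: 103 − 30 = 73 left.
October 2123 has 31 days: 73 − 31 = 42 left.
September 2123 has 30 days: 42 − 30 = 12 left.
August 2123 has 31 days; 31 − 12 = 19 → August 19, 2123.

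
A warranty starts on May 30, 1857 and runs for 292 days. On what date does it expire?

March 18, 1858

Adding 292 days from May 30, 1857.
May has 31 days, so 31 − 30 = 1 day remains after May 30, 1857; 292 − 1 = 291 left.
June 1857 has 30 days: 291 − 30 = 261 left.
July 1857 has 31 days: 261 − 31 = 230 left.
August 1857 has 31 days: 230 − 31 = 199 left.
September 1857 has 30 days: 199 − 30 = 169 left.
October 1857 has 31 days: 169 − 31 = 138 left.
November 1857 has 30 days: 138 − 30 = 108 left.
December 1857 has 31 days: 108 − 31 = 77 left.
January 1858 has 31 days: 77 − 31 = 46 left.
February 1858 has 28 days (1858 is not a leap year): 46 − 28 = 18 left.
18 days into March 1858 → March 18, 1858.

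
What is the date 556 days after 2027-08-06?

February 12, 2029

Advancing 556 days from August 6, 2027.
August has 31 days, so 31 − 6 = 25 days remain after August 6, 2027; 556 − 25 = 531 left.
September 2027 has 30 days: 531 − 30 = 501 left.
October 2027 has 31 days: 501 − 31 = 470 left.
November 2027 has 30 days: 470 − 30 = 440 left.
December 2027 has 31 days: 440 − 31 = 409 left.
January 2028 has 31 days: 409 − 31 = 378 left.
February 2028 has 29 days (2028 is a leap year): 378 − 29 = 349 left.
March 2028 has 31 days: 349 − 31 = 318 left.
April 2028 has 30 days: 318 − 30 = 288 left.
May 2028 has 31 days: 288 − 31 = 257 left.
June 2028 has 30 days: 257 − 30 = 227 left.
July 2028 has 31 days: 227 − 31 = 196 left.
August 2028 has 31 days: 196 − 31 = 165 left.
September 2028 has 30 days: 165 − 30 = 135 left.
October 2028 has 31 days: 135 − 31 = 104 left.
November 2028 has 30 days: 104 − 30 = 74 left.
December 2028 has 31 days: 74 − 31 = 43 left.
January 2029 has 31 days: 43 − 31 = 12 left.
12 days into February 2029 → February 12, 2029.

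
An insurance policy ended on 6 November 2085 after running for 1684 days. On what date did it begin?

Going back 1684 days from November 6, 2085.
Going back 6 days from November 6, 2085 reaches the end of the previous month; 1684 − 6 = 1678 left.
October 2085 has 31 days: 1678 − 31 = 1647 left.
September 2085 has 30 days: 1647 − 30 = 1617 left.
August 2085 has 31 days: 1617 − 31 = 1586 left.
July 2085 has 31 days: 1586 − 31 = 1555 left.
June 2085 has 30 days: 1555 − 30 = 1525 left.
May 2085 has 31 days: 1525 − 31 = 1494 left.
April 2085 has 30 days: 1494 − 30 = 1464 left.
March 2085 has 31 days: 1464 − 31 = 1433 left.
February 2085 has 28 days (2085 is not a leap year): 1433 − 28 = 1405 left.
January 2085 has 31 days: 1405 − 31 = 1374 left.
December 2084 has 31 days: 1374 − 31 = 1343 left.
November 2084 has 30 days: 1343 − 30 = 1313 left.
October 2084 has 31 days: 1313 − 31 = 1282 left.
September 2084 has 30 days: 1282 − 30 = 1252 left.
August 2084 has 31 days: 1252 − 31 = 1221 left.
July 2084 has 31 days: 1221 − 31 = 1190 left.
June 2084 has 30 days: 1190 − 30 = 1160 left.
May 2084 has 31 days: 1160 − 31 = 1129 left.
April 2084 has 30 days: 1129 − 30 = 1099 left.
March 2084 has 31 days: 1099 − 31 = 1068 left.
February 2084 has 29 days (2084 is a leap year): 1068 − 29 = 1039 left.
January 2084 has 31 days: 1039 − 31 = 1008 left.
December 2083 has 31 days: 1008 − 31 = 977 left.
November 2083 has 30 days: 977 − 30 = 947 left.
October 2083 has 31 days: 947 − 31 = 916 left.
September 2083 has 30 days: 916 − 30 = 886 left.
August 2083 has 31 days: 886 − 31 = 855 left.
July 2083 has 31 days: 855 − 31 = 824 left.
June 2083 has 30 days: 824 − 30 = 794 left.
May 2083 has 31 days: 794 − 31 = 763 left.
April 2083 has 30 days: 763 − 30 = 733 left.
March 2083 has 31 days: 733 − 31 = 702 left.
February 2083 has 28 days (2083 is not a leap year): 702 − 28 = 674 left.
January 2083 has 31 days: 674 − 31 = 643 left.
December 2082 has 31 days: 643 − 31 = 612 left.
November 2082 has 30 days: 612 − 30 = 582 left.
October 2082 has 31 days: 582 − 31 = 551 left.
September 2082 has 30 days: 551 − 30 = 521 left.
August 2082 has 31 days: 521 − 31 = 490 left.
July 2082 has 31 days: 490 − 31 = 459 left.
June 2082 has 30 days: 459 − 30 = 429 left.
May 2082 has 31 days: 429 − 31 = 398 left.
April 2082 has 30 days: 398 − 30 = 368 left.
March 2082 has 31 days: 368 − 31 = 337 left.
February 2082 has 28 days (2082 is not a leap year): 337 − 28 = 309 left.
January 2082 has 31 days: 309 − 31 = 278 left.
December 2081 has 31 days: 278 − 31 = 247 left.
November 2081 has 30 days: 247 − 30 = 217 left.
October 2081 has 31 days: 217 − 31 = 186 left.
September 2081 has 30 days: 186 − 30 = 156 left.
August 2081 has 31 days: 156 − 31 = 125 left.
July 2081 has 31 days: 125 − 31 = 94 left.
June 2081 has 30 days: 94 − 30 = 64 left.
May 2081 has 31 days: 64 − 31 = 33 left.
April 2081 has 30 days: 33 − 30 = 3 left.
March 2081 has 31 days; 31 − 3 = 28 → March 28, 2081.

March 28, 2081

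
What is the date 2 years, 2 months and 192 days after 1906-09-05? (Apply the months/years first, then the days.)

Advancing 2 years, 2 months and 192 days from September 5, 1906: first the month/year part, then the days.
+2 years → 1908; month 9 + 2 = 11 → November 1908.
Day 5 is valid in November, giving November 5, 1908.
Now add 192 days from November 5, 1908.
November has 30 days, so 30 − 5 = 25 days remain after November 5, 1908; 192 − 25 = 167 left.
December 1908 has 31 days: 167 − 31 = 136 left.
January 1909 has 31 days: 136 − 31 = 105 left.
February 1909 has 28 days (1909 is not a leap year): 105 − 28 = 77 left.
March 1909 has 31 days: 77 − 31 = 46 left.
April 1909 has 30 days: 46 − 30 = 16 left.
16 days into May 1909 → May 16, 1909.

May 16, 1909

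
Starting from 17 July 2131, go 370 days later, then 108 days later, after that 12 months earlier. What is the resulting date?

Adding 370 days from July 17, 2131:
July has 31 days, so 31 − 17 = 14 days remain after July 17, 2131; 370 − 14 = 356 left.
August 2131 has 31 days: 356 − 31 = 325 left.
September 2131 has 30 days: 325 − 30 = 295 left.
October 2131 has 31 days: 295 − 31 = 264 left.
November 2131 has 30 days: 264 − 30 = 234 left.
December 2131 has 31 days: 234 − 31 = 203 left.
January 2132 has 31 days: 203 − 31 = 172 left.
February 2132 has 29 days (2132 is a leap year): 172 − 29 = 143 left.
March 2132 has 31 days: 143 − 31 = 112 left.
April 2132 has 30 days: 112 − 30 = 82 left.
May 2132 has 31 days: 82 − 31 = 51 left.
June 2132 has 30 days: 51 − 30 = 21 left.
21 days into July 2132 → July 21, 2132.
Adding 108 days from July 21, 2132:
July has 31 days, so 31 − 21 = 10 days remain after July 21, 2132; 108 − 10 = 98 left.
August 2132 has 31 days: 98 − 31 = 67 left.
September 2132 has 30 days: 67 − 30 = 37 left.
October 2132 has 31 days: 37 − 31 = 6 left.
6 days into November 2132 → November 6, 2132.
Going back 12 months from November 6, 2132:
month 11 − 12 = -1, which is month 11 of year 2131 → November 2131.
Day 6 is valid in November, giving November 6, 2131.

November 6, 2131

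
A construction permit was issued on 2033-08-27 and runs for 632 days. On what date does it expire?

Counting forward 632 days from August 27, 2033.
August has 31 days, so 31 − 27 = 4 days remain after August 27, 2033; 632 − 4 = 628 left.
September 2033 has 30 days: 628 − 30 = 598 left.
October 2033 has 31 days: 598 − 31 = 567 left.
November 2033 has 30 days: 567 − 30 = 537 left.
December 2033 has 31 days: 537 − 31 = 506 left.
January 2034 has 31 days: 506 − 31 = 475 left.
February 2034 has 28 days (2034 is not a leap year): 475 − 28 = 447 left.
March 2034 has 31 days: 447 − 31 = 416 left.
April 2034 has 30 days: 416 − 30 = 386 left.
May 2034 has 31 days: 386 − 31 = 355 left.
June 2034 has 30 days: 355 − 30 = 325 left.
July 2034 has 31 days: 325 − 31 = 294 left.
August 2034 has 31 days: 294 − 31 = 263 left.
September 2034 has 30 days: 263 − 30 = 233 left.
October 2034 has 31 days: 233 − 31 = 202 left.
November 2034 has 30 days: 202 − 30 = 172 left.
December 2034 has 31 days: 172 − 31 = 141 left.
January 2035 has 31 days: 141 − 31 = 110 left.
February 2035 has 28 days (2035 is not a leap year): 110 − 28 = 82 left.
March 2035 has 31 days: 82 − 31 = 51 left.
April 2035 has 30 days: 51 − 30 = 21 left.
21 days into May 2035 → May 21, 2035.

May 21, 2035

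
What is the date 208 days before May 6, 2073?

October 10, 2072

Subtracting 208 days from May 6, 2073.
Going back 6 days from May 6, 2073 reaches the end of the previous month; 208 − 6 = 202 left.
April 2073 has 30 days: 202 − 30 = 172 left.
March 2073 has 31 days: 172 − 31 = 141 left.
February 2073 has 28 days (2073 is not a leap year): 141 − 28 = 113 left.
January 2073 has 31 days: 113 − 31 = 82 left.
December 2072 has 31 days: 82 − 31 = 51 left.
November 2072 has 30 days: 51 − 30 = 21 left.
October 2072 has 31 days; 31 − 21 = 10 → October 10, 2072.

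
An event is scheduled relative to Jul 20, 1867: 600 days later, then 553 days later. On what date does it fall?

September 15, 1870

Advancing 600 days from July 20, 1867:
July has 31 days, so 31 − 20 = 11 days remain after July 20, 1867; 600 − 11 = 589 left.
August 1867 has 31 days: 589 − 31 = 558 left.
September 1867 has 30 days: 558 − 30 = 528 left.
October 1867 has 31 days: 528 − 31 = 497 left.
November 1867 has 30 days: 497 − 30 = 467 left.
December 1867 has 31 days: 467 − 31 = 436 left.
January 1868 has 31 days: 436 − 31 = 405 left.
February 1868 has 29 days (1868 is a leap year): 405 − 29 = 376 left.
March 1868 has 31 days: 376 − 31 = 345 left.
April 1868 has 30 days: 345 − 30 = 315 left.
May 1868 has 31 days: 315 − 31 = 284 left.
June 1868 has 30 days: 284 − 30 = 254 left.
July 1868 has 31 days: 254 − 31 = 223 left.
August 1868 has 31 days: 223 − 31 = 192 left.
September 1868 has 30 days: 192 − 30 = 162 left.
October 1868 has 31 days: 162 − 31 = 131 left.
November 1868 has 30 days: 131 − 30 = 101 left.
December 1868 has 31 days: 101 − 31 = 70 left.
January 1869 has 31 days: 70 − 31 = 39 left.
February 1869 has 28 days (1869 is not a leap year): 39 − 28 = 11 left.
11 days into March 1869 → March 11, 1869.
Counting forward 553 days from March 11, 1869:
March has 31 days, so 31 − 11 = 20 days remain after March 11, 1869; 553 − 20 = 533 left.
April 1869 has 30 days: 533 − 30 = 503 left.
May 1869 has 31 days: 503 − 31 = 472 left.
June 1869 has 30 days: 472 − 30 = 442 left.
July 1869 has 31 days: 442 − 31 = 411 left.
August 1869 has 31 days: 411 − 31 = 380 left.
September 1869 has 30 days: 380 − 30 = 350 left.
October 1869 has 31 days: 350 − 31 = 319 left.
November 1869 has 30 days: 319 − 30 = 289 left.
December 1869 has 31 days: 289 − 31 = 258 left.
January 1870 has 31 days: 258 − 31 = 227 left.
February 1870 has 28 days (1870 is not a leap year): 227 − 28 = 199 left.
March 1870 has 31 days: 199 − 31 = 168 left.
April 1870 has 30 days: 168 − 30 = 138 left.
May 1870 has 31 days: 138 − 31 = 107 left.
June 1870 has 30 days: 107 − 30 = 77 left.
July 1870 has 31 days: 77 − 31 = 46 left.
August 1870 has 31 days: 46 − 31 = 15 left.
15 days into September 1870 → September 15, 1870.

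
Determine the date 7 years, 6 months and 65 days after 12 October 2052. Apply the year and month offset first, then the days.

June 16, 2060

Adding 7 years, 6 months and 65 days from October 12, 2052: first the month/year part, then the days.
+7 years → 2059; month 10 + 6 = 16, which is month 4 of year 2060 → April 2060.
Day 12 is valid in April, giving April 12, 2060.
Now add 65 days from April 12, 2060.
April has 30 days, so 30 − 12 = 18 days remain after April 12, 2060; 65 − 18 = 47 left.
May 2060 has 31 days: 47 − 31 = 16 left.
16 days into June 2060 → June 16, 2060.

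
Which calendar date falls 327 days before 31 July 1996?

September 8, 1995

Counting back 327 days from July 31, 1996.
Going back 31 days from July 31, 1996 reaches the end of the previous month; 327 − 31 = 296 left.
June 1996 has 30 days: 296 − 30 = 266 left.
May 1996 has 31 days: 266 − 31 = 235 left.
April 1996 has 30 days: 235 − 30 = 205 left.
March 1996 has 31 days: 205 − 31 = 174 left.
February 1996 has 29 days (1996 is a leap year): 174 − 29 = 145 left.
January 1996 has 31 days: 145 − 31 = 114 left.
December 1995 has 31 days: 114 − 31 = 83 left.
November 1995 has 30 days: 83 − 30 = 53 left.
October 1995 has 31 days: 53 − 31 = 22 left.
September 1995 has 30 days; 30 − 22 = 8 → September 8, 1995.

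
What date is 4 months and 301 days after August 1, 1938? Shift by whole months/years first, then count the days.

Advancing 4 months and 301 days from August 1, 1938: first the month/year part, then the days.
month 8 + 4 = 12 → December 1938.
Day 1 is valid in December, giving December 1, 1938.
Now add 301 days from December 1, 1938.
December has 31 days, so 31 − 1 = 30 days remain after December 1, 1938; 301 − 30 = 271 left.
January 1939 has 31 days: 271 − 31 = 240 left.
February 1939 has 28 days (1939 is not a leap year): 240 − 28 = 212 left.
March 1939 has 31 days: 212 − 31 = 181 left.
April 1939 has 30 days: 181 − 30 = 151 left.
May 1939 has 31 days: 151 − 31 = 120 left.
June 1939 has 30 days: 120 − 30 = 90 left.
July 1939 has 31 days: 90 − 31 = 59 left.
August 1939 has 31 days: 59 − 31 = 28 left.
28 days into September 1939 → September 28, 1939.

September 28, 1939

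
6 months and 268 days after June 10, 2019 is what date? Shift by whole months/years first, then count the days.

September 3, 2020

Advancing 6 months and 268 days from June 10, 2019: first the month/year part, then the days.
month 6 + 6 = 12 → December 2019.
Day 10 is valid in December, giving December 10, 2019.
Now add 268 days from December 10, 2019.
December has 31 days, so 31 − 10 = 21 days remain after December 10, 2019; 268 − 21 = 247 left.
January 2020 has 31 days: 247 − 31 = 216 left.
February 2020 has 29 days (2020 is a leap year): 216 − 29 = 187 left.
March 2020 has 31 days: 187 − 31 = 156 left.
April 2020 has 30 days: 156 − 30 = 126 left.
May 2020 has 31 days: 126 − 31 = 95 left.
June 2020 has 30 days: 95 − 30 = 65 left.
July 2020 has 31 days: 65 − 31 = 34 left.
August 2020 has 31 days: 34 − 31 = 3 left.
3 days into September 2020 → September 3, 2020.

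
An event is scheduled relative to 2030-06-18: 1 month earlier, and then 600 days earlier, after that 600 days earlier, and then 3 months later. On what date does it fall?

May 3, 2027

Counting back 1 month from June 18, 2030:
month 6 − 1 = 5 → May 2030.
Day 18 is valid in May, giving May 18, 2030.
Subtracting 600 days from May 18, 2030:
Going back 18 days from May 18, 2030 reaches the end of the previous month; 600 − 18 = 582 left.
April 2030 has 30 days: 582 − 30 = 552 left.
March 2030 has 31 days: 552 − 31 = 521 left.
February 2030 has 28 days (2030 is not a leap year): 521 − 28 = 493 left.
January 2030 has 31 days: 493 − 31 = 462 left.
December 2029 has 31 days: 462 − 31 = 431 left.
November 2029 has 30 days: 431 − 30 = 401 left.
October 2029 has 31 days: 401 − 31 = 370 left.
September 2029 has 30 days: 370 − 30 = 340 left.
August 2029 has 31 days: 340 − 31 = 309 left.
July 2029 has 31 days: 309 − 31 = 278 left.
June 2029 has 30 days: 278 − 30 = 248 left.
May 2029 has 31 days: 248 − 31 = 217 left.
April 2029 has 30 days: 217 − 30 = 187 left.
March 2029 has 31 days: 187 − 31 = 156 left.
February 2029 has 28 days (2029 is not a leap year): 156 − 28 = 128 left.
January 2029 has 31 days: 128 − 31 = 97 left.
December 2028 has 31 days: 97 − 31 = 66 left.
November 2028 has 30 days: 66 − 30 = 36 left.
October 2028 has 31 days: 36 − 31 = 5 left.
September 2028 has 30 days; 30 − 5 = 25 → September 25, 2028.
Subtracting 600 days from September 25, 2028:
Going back 25 days from September 25, 2028 reaches the end of the previous month; 600 − 25 = 575 left.
August 2028 has 31 days: 575 − 31 = 544 left.
July 2028 has 31 days: 544 − 31 = 513 left.
June 2028 has 30 days: 513 − 30 = 483 left.
May 2028 has 31 days: 483 − 31 = 452 left.
April 2028 has 30 days: 452 − 30 = 422 left.
March 2028 has 31 days: 422 − 31 = 391 left.
February 2028 has 29 days (2028 is a leap year): 391 − 29 = 362 left.
January 2028 has 31 days: 362 − 31 = 331 left.
December 2027 has 31 days: 331 − 31 = 300 left.
November 2027 has 30 days: 300 − 30 = 270 left.
October 2027 has 31 days: 270 − 31 = 239 left.
September 2027 has 30 days: 239 − 30 = 209 left.
August 2027 has 31 days: 209 − 31 = 178 left.
July 2027 has 31 days: 178 − 31 = 147 left.
June 2027 has 30 days: 147 − 30 = 117 left.
May 2027 has 31 days: 117 − 31 = 86 left.
April 2027 has 30 days: 86 − 30 = 56 left.
March 2027 has 31 days: 56 − 31 = 25 left.
February 2027 has 28 days; 28 − 25 = 3 → February 3, 2027.
Counting forward 3 months from February 3, 2027:
month 2 + 3 = 5 → May 2027.
Day 3 is valid in May, giving May 3, 2027.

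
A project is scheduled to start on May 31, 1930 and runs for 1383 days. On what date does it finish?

March 14, 1934

Adding 1383 days from May 31, 1930.
May has 31 days, so 31 − 31 = 0 days remain after May 31, 1930; 1383 − 0 = 1383 left.
June 1930 has 30 days: 1383 − 30 = 1353 left.
July 1930 has 31 days: 1353 − 31 = 1322 left.
August 1930 has 31 days: 1322 − 31 = 1291 left.
September 1930 has 30 days: 1291 − 30 = 1261 left.
October 1930 has 31 days: 1261 − 31 = 1230 left.
November 1930 has 30 days: 1230 − 30 = 1200 left.
December 1930 has 31 days: 1200 − 31 = 1169 left.
January 1931 has 31 days: 1169 − 31 = 1138 left.
February 1931 has 28 days (1931 is not a leap year): 1138 − 28 = 1110 left.
March 1931 has 31 days: 1110 − 31 = 1079 left.
April 1931 has 30 days: 1079 − 30 = 1049 left.
May 1931 has 31 days: 1049 − 31 = 1018 left.
June 1931 has 30 days: 1018 − 30 = 988 left.
July 1931 has 31 days: 988 − 31 = 957 left.
August 1931 has 31 days: 957 − 31 = 926 left.
September 1931 has 30 days: 926 − 30 = 896 left.
October 1931 has 31 days: 896 − 31 = 865 left.
November 1931 has 30 days: 865 − 30 = 835 left.
December 1931 has 31 days: 835 − 31 = 804 left.
January 1932 has 31 days: 804 − 31 = 773 left.
February 1932 has 29 days (1932 is a leap year): 773 − 29 = 744 left.
March 1932 has 31 days: 744 − 31 = 713 left.
April 1932 has 30 days: 713 − 30 = 683 left.
May 1932 has 31 days: 683 − 31 = 652 left.
June 1932 has 30 days: 652 − 30 = 622 left.
July 1932 has 31 days: 622 − 31 = 591 left.
August 1932 has 31 days: 591 − 31 = 560 left.
September 1932 has 30 days: 560 − 30 = 530 left.
October 1932 has 31 days: 530 − 31 = 499 left.
November 1932 has 30 days: 499 − 30 = 469 left.
December 1932 has 31 days: 469 − 31 = 438 left.
January 1933 has 31 days: 438 − 31 = 407 left.
February 1933 has 28 days (1933 is not a leap year): 407 − 28 = 379 left.
March 1933 has 31 days: 379 − 31 = 348 left.
April 1933 has 30 days: 348 − 30 = 318 left.
May 1933 has 31 days: 318 − 31 = 287 left.
June 1933 has 30 days: 287 − 30 = 257 left.
July 1933 has 31 days: 257 − 31 = 226 left.
August 1933 has 31 days: 226 − 31 = 195 left.
September 1933 has 30 days: 195 − 30 = 165 left.
October 1933 has 31 days: 165 − 31 = 134 left.
November 1933 has 30 days: 134 − 30 = 104 left.
December 1933 has 31 days: 104 − 31 = 73 left.
January 1934 has 31 days: 73 − 31 = 42 left.
February 1934 has 28 days (1934 is not a leap year): 42 − 28 = 14 left.
14 days into March 1934 → March 14, 1934.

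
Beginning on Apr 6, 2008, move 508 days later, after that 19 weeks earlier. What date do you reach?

Advancing 508 days from April 6, 2008:
April has 30 days, so 30 − 6 = 24 days remain after April 6, 2008; 508 − 24 = 484 left.
May 2008 has 31 days: 484 − 31 = 453 left.
June 2008 has 30 days: 453 − 30 = 423 left.
July 2008 has 31 days: 423 − 31 = 392 left.
August 2008 has 31 days: 392 − 31 = 361 left.
September 2008 has 30 days: 361 − 30 = 331 left.
October 2008 has 31 days: 331 − 31 = 300 left.
November 2008 has 30 days: 300 − 30 = 270 left.
December 2008 has 31 days: 270 − 31 = 239 left.
January 2009 has 31 days: 239 − 31 = 208 left.
February 2009 has 28 days (2009 is not a leap year): 208 − 28 = 180 left.
March 2009 has 31 days: 180 − 31 = 149 left.
April 2009 has 30 days: 149 − 30 = 119 left.
May 2009 has 31 days: 119 − 31 = 88 left.
June 2009 has 30 days: 88 − 30 = 58 left.
July 2009 has 31 days: 58 − 31 = 27 left.
27 days into August 2009 → August 27, 2009.
Going back 19 weeks (= 133 days) from August 27, 2009:
Going back 27 days from August 27, 2009 reaches the end of the previous month; 133 − 27 = 106 left.
July 2009 has 31 days: 106 − 31 = 75 left.
June 2009 has 30 days: 75 − 30 = 45 left.
May 2009 has 31 days: 45 − 31 = 14 left.
April 2009 has 30 days; 30 − 14 = 16 → April 16, 2009.

April 16, 2009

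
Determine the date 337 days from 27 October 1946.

September 29, 1947

Counting forward 337 days from October 27, 1946.
October has 31 days, so 31 − 27 = 4 days remain after October 27, 1946; 337 − 4 = 333 left.
November 1946 has 30 days: 333 − 30 = 303 left.
December 1946 has 31 days: 303 − 31 = 272 left.
January 1947 has 31 days: 272 − 31 = 241 left.
February 1947 has 28 days (1947 is not a leap year): 241 − 28 = 213 left.
March 1947 has 31 days: 213 − 31 = 182 left.
April 1947 has 30 days: 182 − 30 = 152 left.
May 1947 has 31 days: 152 − 31 = 121 left.
June 1947 has 30 days: 121 − 30 = 91 left.
July 1947 has 31 days: 91 − 31 = 60 left.
August 1947 has 31 days: 60 − 31 = 29 left.
29 days into September 1947 → September 29, 1947.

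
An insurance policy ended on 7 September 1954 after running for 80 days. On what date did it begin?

June 19, 1954

Counting back 80 days from September 7, 1954.
Going back 7 days from September 7, 1954 reaches the end of the previous month; 80 − 7 = 73 left.
August 1954 has 31 days: 73 − 31 = 42 left.
July 1954 has 31 days: 42 − 31 = 11 left.
June 1954 has 30 days; 30 − 11 = 19 → June 19, 1954.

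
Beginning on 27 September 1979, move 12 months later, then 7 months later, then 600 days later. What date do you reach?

December 18, 1982

Adding 12 months from September 27, 1979:
month 9 + 12 = 21, which is month 9 of year 1980 → September 1980.
Day 27 is valid in September, giving September 27, 1980.
Counting forward 7 months from September 27, 1980:
month 9 + 7 = 16, which is month 4 of year 1981 → April 1981.
Day 27 is valid in April, giving April 27, 1981.
Advancing 600 days from April 27, 1981:
April has 30 days, so 30 − 27 = 3 days remain after April 27, 1981; 600 − 3 = 597 left.
May 1981 has 31 days: 597 − 31 = 566 left.
June 1981 has 30 days: 566 − 30 = 536 left.
July 1981 has 31 days: 536 − 31 = 505 left.
August 1981 has 31 days: 505 − 31 = 474 left.
September 1981 has 30 days: 474 − 30 = 444 left.
October 1981 has 31 days: 444 − 31 = 413 left.
November 1981 has 30 days: 413 − 30 = 383 left.
December 1981 has 31 days: 383 − 31 = 352 left.
January 1982 has 31 days: 352 − 31 = 321 left.
February 1982 has 28 days (1982 is not a leap year): 321 − 28 = 293 left.
March 1982 has 31 days: 293 − 31 = 262 left.
April 1982 has 30 days: 262 − 30 = 232 left.
May 1982 has 31 days: 232 − 31 = 201 left.
June 1982 has 30 days: 201 − 30 = 171 left.
July 1982 has 31 days: 171 − 31 = 140 left.
August 1982 has 31 days: 140 − 31 = 109 left.
September 1982 has 30 days: 109 − 30 = 79 left.
October 1982 has 31 days: 79 − 31 = 48 left.
November 1982 has 30 days: 48 − 30 = 18 left.
18 days into December 1982 → December 18, 1982.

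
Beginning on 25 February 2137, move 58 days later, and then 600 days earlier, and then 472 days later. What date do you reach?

Counting forward 58 days from February 25, 2137:
February has 28 days, so 28 − 25 = 3 days remain after February 25, 2137; 58 − 3 = 55 left.
March 2137 has 31 days: 55 − 31 = 24 left.
24 days into April 2137 → April 24, 2137.
Subtracting 600 days from April 24, 2137:
Going back 24 days from April 24, 2137 reaches the end of the previous month; 600 − 24 = 576 left.
March 2137 has 31 days: 576 − 31 = 545 left.
February 2137 has 28 days (2137 is not a leap year): 545 − 28 = 517 left.
January 2137 has 31 days: 517 − 31 = 486 left.
December 2136 has 31 days: 486 − 31 = 455 left.
November 2136 has 30 days: 455 − 30 = 425 left.
October 2136 has 31 days: 425 − 31 = 394 left.
September 2136 has 30 days: 394 − 30 = 364 left.
August 2136 has 31 days: 364 − 31 = 333 left.
July 2136 has 31 days: 333 − 31 = 302 left.
June 2136 has 30 days: 302 − 30 = 272 left.
May 2136 has 31 days: 272 − 31 = 241 left.
April 2136 has 30 days: 241 − 30 = 211 left.
March 2136 has 31 days: 211 − 31 = 180 left.
February 2136 has 29 days (2136 is a leap year): 180 − 29 = 151 left.
January 2136 has 31 days: 151 − 31 = 120 left.
December 2135 has 31 days: 120 − 31 = 89 left.
November 2135 has 30 days: 89 − 30 = 59 left.
October 2135 has 31 days: 59 − 31 = 28 left.
September 2135 has 30 days; 30 − 28 = 2 → September 2, 2135.
Advancing 472 days from September 2, 2135:
September has 30 days, so 30 − 2 = 28 days remain after September 2, 2135; 472 − 28 = 444 left.
October 2135 has 31 days: 444 − 31 = 413 left.
November 2135 has 30 days: 413 − 30 = 383 left.
December 2135 has 31 days: 383 − 31 = 352 left.
January 2136 has 31 days: 352 − 31 = 321 left.
February 2136 has 29 days (2136 is a leap year): 321 − 29 = 292 left.
March 2136 has 31 days: 292 − 31 = 261 left.
April 2136 has 30 days: 261 − 30 = 231 left.
May 2136 has 31 days: 231 − 31 = 200 left.
June 2136 has 30 days: 200 − 30 = 170 left.
July 2136 has 31 days: 170 − 31 = 139 left.
August 2136 has 31 days: 139 − 31 = 108 left.
September 2136 has 30 days: 108 − 30 = 78 left.
October 2136 has 31 days: 78 − 31 = 47 left.
November 2136 has 30 days: 47 − 30 = 17 left.
17 days into December 2136 → December 17, 2136.

December 17, 2136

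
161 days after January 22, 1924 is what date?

Adding 161 days from January 22, 1924.
January has 31 days, so 31 − 22 = 9 days remain after January 22, 1924; 161 − 9 = 152 left.
February 1924 has 29 days (1924 is a leap year): 152 − 29 = 123 left.
March 1924 has 31 days: 123 − 31 = 92 left.
April 1924 has 30 days: 92 − 30 = 62 left.
May 1924 has 31 days: 62 − 31 = 31 left.
June 1924 has 30 days: 31 − 30 = 1 left.
1 day into July 1924 → July 1, 1924.

July 1, 1924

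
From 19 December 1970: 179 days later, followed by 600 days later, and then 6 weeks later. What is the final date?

Adding 179 days from December 19, 1970:
December has 31 days, so 31 − 19 = 12 days remain after December 19, 1970; 179 − 12 = 167 left.
January 1971 has 31 days: 167 − 31 = 136 left.
February 1971 has 28 days (1971 is not a leap year): 136 − 28 = 108 left.
March 1971 has 31 days: 108 − 31 = 77 left.
April 1971 has 30 days: 77 − 30 = 47 left.
May 1971 has 31 days: 47 − 31 = 16 left.
16 days into June 1971 → June 16, 1971.
Adding 600 days from June 16, 1971:
June has 30 days, so 30 − 16 = 14 days remain after June 16, 1971; 600 − 14 = 586 left.
July 1971 has 31 days: 586 − 31 = 555 left.
August 1971 has 31 days: 555 − 31 = 524 left.
September 1971 has 30 days: 524 − 30 = 494 left.
October 1971 has 31 days: 494 − 31 = 463 left.
November 1971 has 30 days: 463 − 30 = 433 left.
December 1971 has 31 days: 433 − 31 = 402 left.
January 1972 has 31 days: 402 − 31 = 371 left.
February 1972 has 29 days (1972 is a leap year): 371 − 29 = 342 left.
March 1972 has 31 days: 342 − 31 = 311 left.
April 1972 has 30 days: 311 − 30 = 281 left.
May 1972 has 31 days: 281 − 31 = 250 left.
June 1972 has 30 days: 250 − 30 = 220 left.
July 1972 has 31 days: 220 − 31 = 189 left.
August 1972 has 31 days: 189 − 31 = 158 left.
September 1972 has 30 days: 158 − 30 = 128 left.
October 1972 has 31 days: 128 − 31 = 97 left.
November 1972 has 30 days: 97 − 30 = 67 left.
December 1972 has 31 days: 67 − 31 = 36 left.
January 1973 has 31 days: 36 − 31 = 5 left.
5 days into February 1973 → February 5, 1973.
Advancing 6 weeks (= 42 days) from February 5, 1973:
February has 28 days, so 28 − 5 = 23 days remain after February 5, 1973; 42 − 23 = 19 left.
19 days into March 1973 → March 19, 1973.

March 19, 1973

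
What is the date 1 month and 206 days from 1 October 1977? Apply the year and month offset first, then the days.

Counting forward 1 month and 206 days from October 1, 1977: first the month/year part, then the days.
month 10 + 1 = 11 → November 1977.
Day 1 is valid in November, giving November 1, 1977.
Now add 206 days from November 1, 1977.
November has 30 days, so 30 − 1 = 29 days remain after November 1, 1977; 206 − 29 = 177 left.
December 1977 has 31 days: 177 − 31 = 146 left.
January 1978 has 31 days: 146 − 31 = 115 left.
February 1978 has 28 days (1978 is not a leap year): 115 − 28 = 87 left.
March 1978 has 31 days: 87 − 31 = 56 left.
April 1978 has 30 days: 56 − 30 = 26 left.
26 days into May 1978 → May 26, 1978.

May 26, 1978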